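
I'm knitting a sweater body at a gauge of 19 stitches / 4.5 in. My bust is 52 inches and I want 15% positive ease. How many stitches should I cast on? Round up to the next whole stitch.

CO 253 sts.

Finished = 52 × 1.15 = 59.80 in.
19 / 4.5 = 4.222 sts per inch.
59.80 × 4.222 = 252.49 sts.
→ 253 sts.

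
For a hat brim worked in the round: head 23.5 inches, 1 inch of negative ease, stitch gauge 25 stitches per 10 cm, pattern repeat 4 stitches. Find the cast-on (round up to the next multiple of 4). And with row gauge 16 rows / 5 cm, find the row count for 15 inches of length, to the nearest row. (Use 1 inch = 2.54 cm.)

Finished = 23.5 − 1 = 22.5 inches.
22.5 inches × 2.54 = 57.15 cm.
25/10 = 2.5 sts per cm; 57.15 × 2.5 = 142.88 sts.
Next multiple of 4 → 144.
15 inches = 38.10 cm; × 3.2 = 121.92 → 122 rows.

Cast on 144 stitches; work 122 rows.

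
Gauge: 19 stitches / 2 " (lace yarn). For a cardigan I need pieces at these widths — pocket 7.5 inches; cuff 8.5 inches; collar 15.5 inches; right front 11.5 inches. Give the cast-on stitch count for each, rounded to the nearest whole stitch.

Rate = 19/2 = 9.5 sts per in.
pocket: 7.5 × 9.5 = 71.25 → 71.
cuff: 8.5 × 9.5 = 80.75 → 81.
collar: 15.5 × 9.5 = 147.25 → 147.
right front: 11.5 × 9.5 = 109.25 → 109.

pocket 71; cuff 81; collar 147; right front 109.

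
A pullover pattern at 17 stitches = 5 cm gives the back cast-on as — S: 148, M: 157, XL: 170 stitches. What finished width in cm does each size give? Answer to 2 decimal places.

S 43.53 cm; M 46.18 cm; XL 50.00 cm.

17/5 = 3.4 sts per cm.
S: 148 / 3.4 = 43.529 → 43.53 cm.
M: 157 / 3.4 = 46.176 → 46.18 cm.
XL: 170 / 3.4 = 50.000 → 50.00 cm.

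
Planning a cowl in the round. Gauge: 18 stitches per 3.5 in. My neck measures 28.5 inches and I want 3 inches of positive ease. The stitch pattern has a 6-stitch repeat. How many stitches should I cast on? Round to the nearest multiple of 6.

Finished = 28.5 + 3 = 31.5 inches.
18 / 3.5 = 5.143 sts/in.
31.5 × 5.143 = 162.00 sts.
Nearest multiple of 6: 162.

162 stitches.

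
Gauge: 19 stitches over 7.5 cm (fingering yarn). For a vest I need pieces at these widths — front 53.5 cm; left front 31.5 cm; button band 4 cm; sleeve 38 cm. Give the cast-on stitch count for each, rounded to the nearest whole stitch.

Rate = 19/7.5 = 2.533 sts per cm.
front: 53.5 × 2.533 = 135.53 → 136.
left front: 31.5 × 2.533 = 79.80 → 80.
button band: 4 × 2.533 = 10.13 → 10.
sleeve: 38 × 2.533 = 96.27 → 96.

front 136; left front 80; button band 10; sleeve 96.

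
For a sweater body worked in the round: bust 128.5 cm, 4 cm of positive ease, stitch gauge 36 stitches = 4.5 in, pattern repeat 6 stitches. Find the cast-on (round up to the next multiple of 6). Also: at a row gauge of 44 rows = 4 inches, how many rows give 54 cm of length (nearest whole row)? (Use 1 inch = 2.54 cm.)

Cast on 420 stitches; work 234 rows.

Finished = 128.5 + 4 = 132.5 cm.
132.5 cm × 1/2.54 = 52.17 inches.
36/4.5 = 8 sts per in; 52.17 × 8 = 417.32 sts.
Next multiple of 6 → 420.
54 cm = 21.26 inches; × 11 = 233.86 → 234 rows.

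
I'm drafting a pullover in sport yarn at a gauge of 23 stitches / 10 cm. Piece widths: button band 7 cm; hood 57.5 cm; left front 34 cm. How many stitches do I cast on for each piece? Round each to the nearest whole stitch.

Rate = 23/10 = 2.3 sts per cm.
button band: 7 × 2.3 = 16.10 → 16.
hood: 57.5 × 2.3 = 132.25 → 132.
left front: 34 × 2.3 = 78.20 → 78.

button band 16; hood 132; left front 78.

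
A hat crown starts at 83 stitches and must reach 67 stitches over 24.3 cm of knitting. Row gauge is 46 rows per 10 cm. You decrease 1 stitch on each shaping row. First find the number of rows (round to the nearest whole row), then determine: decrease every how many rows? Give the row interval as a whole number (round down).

Decrease every 7th row.

Rows = 24.3 × 4.6 = 111.8 → 112 rows.
Stitches to remove: 16 → 16 shaping rows (at 1 st each).
112 / 16 = 7.00 → every 7 rows.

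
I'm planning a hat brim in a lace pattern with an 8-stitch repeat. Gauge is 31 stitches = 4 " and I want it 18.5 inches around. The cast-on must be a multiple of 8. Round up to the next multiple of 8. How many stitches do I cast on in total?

Cast on 144 stitches.

31 / 4 = 7.75 sts per inch.
18.5 × 7.75 = 143.38 sts.
Next multiple of 8: 144.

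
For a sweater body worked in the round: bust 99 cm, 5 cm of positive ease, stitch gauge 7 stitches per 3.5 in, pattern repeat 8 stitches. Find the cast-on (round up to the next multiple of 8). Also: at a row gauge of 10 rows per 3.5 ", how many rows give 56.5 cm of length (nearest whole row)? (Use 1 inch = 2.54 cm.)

Cast on 88 stitches; work 64 rows.

Finished = 99 + 5 = 104 cm.
104 cm × 1/2.54 = 40.94 inches.
7/3.5 = 2 sts per in; 40.94 × 2 = 81.89 sts.
Next multiple of 8 → 88.
56.5 cm = 22.24 inches; × 2.857 = 63.55 → 64 rows.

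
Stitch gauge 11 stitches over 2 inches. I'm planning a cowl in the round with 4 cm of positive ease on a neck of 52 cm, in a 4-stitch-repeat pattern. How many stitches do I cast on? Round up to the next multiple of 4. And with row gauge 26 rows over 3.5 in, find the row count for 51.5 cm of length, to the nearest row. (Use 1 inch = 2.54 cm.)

Finished = 52 + 4 = 56 cm.
56 cm × 1/2.54 = 22.05 inches.
11/2 = 5.5 sts per in; 22.05 × 5.5 = 121.26 sts.
Next multiple of 4 → 124.
51.5 cm = 20.28 inches; × 7.429 = 150.62 → 151 rows.

Cast on 124 stitches; work 151 rows.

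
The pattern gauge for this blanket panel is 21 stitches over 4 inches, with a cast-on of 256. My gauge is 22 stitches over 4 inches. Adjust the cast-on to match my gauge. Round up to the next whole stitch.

Scale factor = 22 / 21 = 1.048.
256 × 22 / 21 = 268.19 sts.
→ 269 sts.

CO 269 sts.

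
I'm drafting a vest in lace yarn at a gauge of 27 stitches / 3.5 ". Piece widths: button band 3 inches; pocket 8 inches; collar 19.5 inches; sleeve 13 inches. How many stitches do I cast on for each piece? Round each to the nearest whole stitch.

button band 23; pocket 62; collar 150; sleeve 100.

Rate = 27/3.5 = 7.714 sts per in.
button band: 3 × 7.714 = 23.14 → 23.
pocket: 8 × 7.714 = 61.71 → 62.
collar: 19.5 × 7.714 = 150.43 → 150.
sleeve: 13 × 7.714 = 100.29 → 100.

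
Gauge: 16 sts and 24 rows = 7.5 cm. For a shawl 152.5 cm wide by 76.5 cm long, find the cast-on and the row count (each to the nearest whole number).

Cast on 325 stitches and work 245 rows.

Stitch gauge = 16/7.5 = 2.133 sts/cm; 152.5 × 2.133 = 325.33 → 325 sts.
Row gauge = 24/7.5 = 3.2 rows/cm; 76.5 × 3.2 = 244.80 → 245 rows.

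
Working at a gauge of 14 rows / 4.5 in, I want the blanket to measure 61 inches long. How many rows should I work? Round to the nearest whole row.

14 rows / 4.5 in = 3.111 rows per inch.
61 × 3.111 = 189.78 rows.
Round to nearest → 190.

Work 190 rows.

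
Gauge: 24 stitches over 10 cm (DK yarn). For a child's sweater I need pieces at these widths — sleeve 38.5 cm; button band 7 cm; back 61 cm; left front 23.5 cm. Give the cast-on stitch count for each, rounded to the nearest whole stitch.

Rate = 24/10 = 2.4 sts per cm.
sleeve: 38.5 × 2.4 = 92.40 → 92.
button band: 7 × 2.4 = 16.80 → 17.
back: 61 × 2.4 = 146.40 → 146.
left front: 23.5 × 2.4 = 56.40 → 56.

sleeve 92; button band 17; back 146; left front 56.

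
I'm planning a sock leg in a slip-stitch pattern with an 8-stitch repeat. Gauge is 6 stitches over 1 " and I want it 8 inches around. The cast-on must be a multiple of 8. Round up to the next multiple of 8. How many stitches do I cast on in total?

6 / 1 = 6 sts per inch.
8 × 6 = 48.00 sts.
Next multiple of 8: 48.

48 stitches.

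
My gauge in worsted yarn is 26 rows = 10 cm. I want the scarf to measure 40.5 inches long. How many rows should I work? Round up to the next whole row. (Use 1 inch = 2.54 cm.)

Knit 268 rows.

40.5 in = 102.87 cm.
26 rows / 10 cm = 2.6 rows per cm.
102.87 × 2.6 = 267.46 rows.
Round up → 268.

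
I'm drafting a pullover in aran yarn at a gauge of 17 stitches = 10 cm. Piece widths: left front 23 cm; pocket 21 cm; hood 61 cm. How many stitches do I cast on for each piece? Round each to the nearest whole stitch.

Rate = 17/10 = 1.7 sts per cm.
left front: 23 × 1.7 = 39.10 → 39.
pocket: 21 × 1.7 = 35.70 → 36.
hood: 61 × 1.7 = 103.70 → 104.

left front 39; pocket 36; hood 104.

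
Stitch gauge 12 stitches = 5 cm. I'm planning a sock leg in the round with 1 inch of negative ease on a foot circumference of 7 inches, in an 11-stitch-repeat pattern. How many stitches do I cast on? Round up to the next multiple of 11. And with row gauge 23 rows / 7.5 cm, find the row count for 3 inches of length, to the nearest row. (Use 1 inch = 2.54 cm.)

Finished = 7 − 1 = 6 inches.
6 inches × 2.54 = 15.24 cm.
12/5 = 2.4 sts per cm; 15.24 × 2.4 = 36.58 sts.
Next multiple of 11 → 44.
3 inches = 7.62 cm; × 3.067 = 23.37 → 23 rows.

Cast on 44 stitches; work 23 rows.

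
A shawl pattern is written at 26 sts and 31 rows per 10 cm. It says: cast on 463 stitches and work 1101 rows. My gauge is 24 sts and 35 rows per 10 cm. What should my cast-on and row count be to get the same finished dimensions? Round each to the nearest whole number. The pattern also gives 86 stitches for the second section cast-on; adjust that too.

Stitches: 463 × 24/26 = 427.38 → 427.
Rows: 1101 × 35/31 = 1243.06 → 1243.
second section cast-on: 86 × 24/26 = 79.38 → 79.

Cast on 427 stitches; work 1243 rows; second section cast-on 79 stitches.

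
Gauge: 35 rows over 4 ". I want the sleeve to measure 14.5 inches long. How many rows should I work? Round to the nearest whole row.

35 rows / 4 in = 8.75 rows per inch.
14.5 × 8.75 = 126.88 rows.
Round to nearest → 127.

127 rows.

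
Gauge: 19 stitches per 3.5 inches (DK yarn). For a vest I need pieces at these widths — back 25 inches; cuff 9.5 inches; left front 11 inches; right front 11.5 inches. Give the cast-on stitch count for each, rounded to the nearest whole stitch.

Rate = 19/3.5 = 5.429 sts per in.
back: 25 × 5.429 = 135.71 → 136.
cuff: 9.5 × 5.429 = 51.57 → 52.
left front: 11 × 5.429 = 59.71 → 60.
right front: 11.5 × 5.429 = 62.43 → 62.

back 136; cuff 52; left front 60; right front 62.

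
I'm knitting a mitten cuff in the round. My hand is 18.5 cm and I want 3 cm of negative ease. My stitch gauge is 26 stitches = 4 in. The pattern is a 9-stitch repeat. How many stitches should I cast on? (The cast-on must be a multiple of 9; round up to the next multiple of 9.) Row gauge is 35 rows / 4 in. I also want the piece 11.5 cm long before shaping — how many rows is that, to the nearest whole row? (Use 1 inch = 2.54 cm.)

Finished = 18.5 − 3 = 15.5 cm.
15.5 cm × 1/2.54 = 6.10 inches.
26/4 = 6.5 sts per in; 6.10 × 6.5 = 39.67 sts.
Next multiple of 9 → 45.
11.5 cm = 4.53 inches; × 8.75 = 39.62 → 40 rows.

Cast on 45 stitches; work 40 rows.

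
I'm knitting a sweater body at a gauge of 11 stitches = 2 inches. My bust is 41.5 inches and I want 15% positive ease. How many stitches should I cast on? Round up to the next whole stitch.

CO 263 sts.

Finished = 41.5 × 1.15 = 47.73 in.
11 / 2 = 5.5 sts per inch.
47.73 × 5.5 = 262.49 sts.
→ 263 sts.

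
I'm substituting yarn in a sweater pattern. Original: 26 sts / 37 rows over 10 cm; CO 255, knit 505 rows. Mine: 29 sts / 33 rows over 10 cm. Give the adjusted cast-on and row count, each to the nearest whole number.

Stitches: 255 × 29/26 = 284.42 → 284.
Rows: 505 × 33/37 = 450.41 → 450.

Cast on 284 stitches; work 450 rows.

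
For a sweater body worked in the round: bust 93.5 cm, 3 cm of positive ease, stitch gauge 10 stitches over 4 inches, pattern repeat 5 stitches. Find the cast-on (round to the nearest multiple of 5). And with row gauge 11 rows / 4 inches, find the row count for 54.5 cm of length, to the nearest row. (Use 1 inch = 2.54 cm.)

Cast on 95 stitches; work 59 rows.

Finished = 93.5 + 3 = 96.5 cm.
96.5 cm × 1/2.54 = 37.99 inches.
10/4 = 2.5 sts per in; 37.99 × 2.5 = 94.98 sts.
Nearest multiple of 5 → 95.
54.5 cm = 21.46 inches; × 2.75 = 59.01 → 59 rows.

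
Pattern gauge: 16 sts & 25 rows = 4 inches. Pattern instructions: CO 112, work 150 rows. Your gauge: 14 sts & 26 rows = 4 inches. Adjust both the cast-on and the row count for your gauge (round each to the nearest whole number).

Stitches: 112 × 14/16 = 98.00 → 98.
Rows: 150 × 26/25 = 156.00 → 156.

Cast on 98 stitches; work 156 rows.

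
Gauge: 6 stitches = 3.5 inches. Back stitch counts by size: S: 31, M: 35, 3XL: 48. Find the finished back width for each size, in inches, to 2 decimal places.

6/3.5 = 1.714 sts per in.
S: 31 / 1.714 = 18.083 → 18.08 in.
M: 35 / 1.714 = 20.417 → 20.42 in.
3XL: 48 / 1.714 = 28.000 → 28.00 in.

S 18.08 inches; M 20.42 inches; 3XL 28.00 inches.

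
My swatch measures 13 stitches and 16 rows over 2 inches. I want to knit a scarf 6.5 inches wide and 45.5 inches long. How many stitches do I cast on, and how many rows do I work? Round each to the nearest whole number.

Cast on 42 stitches and work 364 rows.

Stitch gauge = 13/2 = 6.5 sts/in; 6.5 × 6.5 = 42.25 → 42 sts.
Row gauge = 16/2 = 8 rows/in; 45.5 × 8 = 364.00 → 364 rows.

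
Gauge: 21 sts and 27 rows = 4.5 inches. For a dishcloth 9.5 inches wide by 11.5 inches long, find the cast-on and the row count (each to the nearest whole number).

Stitch gauge = 21/4.5 = 4.667 sts/in; 9.5 × 4.667 = 44.33 → 44 sts.
Row gauge = 27/4.5 = 6 rows/in; 11.5 × 6 = 69.00 → 69 rows.

Cast on 44 stitches and work 69 rows.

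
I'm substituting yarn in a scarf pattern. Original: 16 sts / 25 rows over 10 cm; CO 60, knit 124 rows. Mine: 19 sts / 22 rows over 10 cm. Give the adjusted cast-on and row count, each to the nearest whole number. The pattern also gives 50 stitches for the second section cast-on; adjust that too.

Stitches: 60 × 19/16 = 71.25 → 71.
Rows: 124 × 22/25 = 109.12 → 109.
second section cast-on: 50 × 19/16 = 59.38 → 59.

Cast on 71 stitches; work 109 rows; second section cast-on 59 stitches.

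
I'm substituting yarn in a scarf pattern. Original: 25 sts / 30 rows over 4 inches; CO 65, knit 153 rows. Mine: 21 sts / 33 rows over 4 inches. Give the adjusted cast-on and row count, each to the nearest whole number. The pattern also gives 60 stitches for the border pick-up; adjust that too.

Cast on 55 stitches; work 168 rows; border pick-up 50 stitches.

Stitches: 65 × 21/25 = 54.60 → 55.
Rows: 153 × 33/30 = 168.30 → 168.
border pick-up: 60 × 21/25 = 50.40 → 50.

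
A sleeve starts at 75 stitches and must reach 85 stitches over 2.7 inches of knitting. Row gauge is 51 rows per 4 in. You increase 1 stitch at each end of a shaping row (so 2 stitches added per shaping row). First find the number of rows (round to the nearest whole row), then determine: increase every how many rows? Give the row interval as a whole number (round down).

Increase every 6th row.

Rows = 2.7 × 12.75 = 34.4 → 34 rows.
Stitches to add: 10 → 5 shaping rows (at 2 st each).
34 / 5 = 6.80 → every 6 rows.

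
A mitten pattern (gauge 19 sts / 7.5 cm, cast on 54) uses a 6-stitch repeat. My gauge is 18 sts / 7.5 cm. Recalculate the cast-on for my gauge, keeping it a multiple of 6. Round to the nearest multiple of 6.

54 × 18 / 19 = 51.16.
Nearest multiple of 6: 54.

CO 54 sts.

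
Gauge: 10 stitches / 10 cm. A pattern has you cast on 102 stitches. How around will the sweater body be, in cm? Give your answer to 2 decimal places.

102.00 cm.

10 stitches / 10 cm = 1 stitches per cm.
102 / 1 = 102.000 cm.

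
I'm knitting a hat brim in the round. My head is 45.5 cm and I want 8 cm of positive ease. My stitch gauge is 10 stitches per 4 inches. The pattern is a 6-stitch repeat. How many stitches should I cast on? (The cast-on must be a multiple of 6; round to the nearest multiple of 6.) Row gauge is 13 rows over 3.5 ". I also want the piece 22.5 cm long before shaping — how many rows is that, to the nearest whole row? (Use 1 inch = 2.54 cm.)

Cast on 54 stitches; work 33 rows.

Finished = 45.5 + 8 = 53.5 cm.
53.5 cm × 1/2.54 = 21.06 inches.
10/4 = 2.5 sts per in; 21.06 × 2.5 = 52.66 sts.
Nearest multiple of 6 → 54.
22.5 cm = 8.86 inches; × 3.714 = 32.90 → 33 rows.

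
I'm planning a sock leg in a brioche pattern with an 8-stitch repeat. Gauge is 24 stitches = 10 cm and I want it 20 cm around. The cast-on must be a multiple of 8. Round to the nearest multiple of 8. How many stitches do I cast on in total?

CO 48 sts.

24 / 10 = 2.4 sts per cm.
20 × 2.4 = 48.00 sts.
Nearest multiple of 8: 48.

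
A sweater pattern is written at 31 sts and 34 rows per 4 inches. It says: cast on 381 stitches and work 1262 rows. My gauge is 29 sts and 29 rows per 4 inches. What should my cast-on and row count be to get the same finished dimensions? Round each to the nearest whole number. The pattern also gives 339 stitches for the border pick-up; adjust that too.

Cast on 356 stitches; work 1076 rows; border pick-up 317 stitches.

Stitches: 381 × 29/31 = 356.42 → 356.
Rows: 1262 × 29/34 = 1076.41 → 1076.
border pick-up: 339 × 29/31 = 317.13 → 317.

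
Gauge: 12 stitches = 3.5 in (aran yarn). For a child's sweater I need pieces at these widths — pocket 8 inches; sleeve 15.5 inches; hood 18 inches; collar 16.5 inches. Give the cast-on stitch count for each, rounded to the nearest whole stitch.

Rate = 12/3.5 = 3.429 sts per in.
pocket: 8 × 3.429 = 27.43 → 27.
sleeve: 15.5 × 3.429 = 53.14 → 53.
hood: 18 × 3.429 = 61.71 → 62.
collar: 16.5 × 3.429 = 56.57 → 57.

pocket 27; sleeve 53; hood 62; collar 57.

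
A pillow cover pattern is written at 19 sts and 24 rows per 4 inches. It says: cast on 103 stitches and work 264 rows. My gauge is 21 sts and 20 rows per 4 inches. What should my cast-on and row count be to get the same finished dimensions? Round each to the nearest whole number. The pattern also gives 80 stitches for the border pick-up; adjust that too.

Stitches: 103 × 21/19 = 113.84 → 114.
Rows: 264 × 20/24 = 220.00 → 220.
border pick-up: 80 × 21/19 = 88.42 → 88.

Cast on 114 stitches; work 220 rows; border pick-up 88 stitches.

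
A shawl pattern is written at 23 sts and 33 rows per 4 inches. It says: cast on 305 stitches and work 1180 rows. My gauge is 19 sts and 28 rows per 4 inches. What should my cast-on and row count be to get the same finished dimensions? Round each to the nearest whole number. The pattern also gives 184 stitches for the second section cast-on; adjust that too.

Cast on 252 stitches; work 1001 rows; second section cast-on 152 stitches.

Stitches: 305 × 19/23 = 251.96 → 252.
Rows: 1180 × 28/33 = 1001.21 → 1001.
second section cast-on: 184 × 19/23 = 152.00 → 152.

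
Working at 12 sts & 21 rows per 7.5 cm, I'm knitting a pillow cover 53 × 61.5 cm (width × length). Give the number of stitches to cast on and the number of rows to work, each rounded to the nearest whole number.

Cast on 85 stitches and work 172 rows.

Stitch gauge = 12/7.5 = 1.6 sts/cm; 53 × 1.6 = 84.80 → 85 sts.
Row gauge = 21/7.5 = 2.8 rows/cm; 61.5 × 2.8 = 172.20 → 172 rows.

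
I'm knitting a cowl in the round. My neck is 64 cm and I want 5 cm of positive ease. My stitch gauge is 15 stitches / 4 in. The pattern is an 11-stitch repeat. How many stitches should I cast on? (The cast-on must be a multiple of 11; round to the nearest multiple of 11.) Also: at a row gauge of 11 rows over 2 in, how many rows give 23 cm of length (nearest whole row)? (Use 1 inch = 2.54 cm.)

Finished = 64 + 5 = 69 cm.
69 cm × 1/2.54 = 27.17 inches.
15/4 = 3.75 sts per in; 27.17 × 3.75 = 101.87 sts.
Nearest multiple of 11 → 99.
23 cm = 9.06 inches; × 5.5 = 49.80 → 50 rows.

Cast on 99 stitches; work 50 rows.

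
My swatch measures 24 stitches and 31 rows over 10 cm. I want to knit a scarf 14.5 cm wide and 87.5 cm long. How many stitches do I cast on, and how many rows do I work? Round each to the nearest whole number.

Stitch gauge = 24/10 = 2.4 sts/cm; 14.5 × 2.4 = 34.80 → 35 sts.
Row gauge = 31/10 = 3.1 rows/cm; 87.5 × 3.1 = 271.25 → 271 rows.

Cast on 35 stitches and work 271 rows.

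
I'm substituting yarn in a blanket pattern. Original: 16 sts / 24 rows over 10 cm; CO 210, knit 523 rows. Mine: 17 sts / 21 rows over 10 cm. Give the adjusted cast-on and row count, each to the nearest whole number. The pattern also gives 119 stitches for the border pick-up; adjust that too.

Stitches: 210 × 17/16 = 223.12 → 223.
Rows: 523 × 21/24 = 457.62 → 458.
border pick-up: 119 × 17/16 = 126.44 → 126.

Cast on 223 stitches; work 458 rows; border pick-up 126 stitches.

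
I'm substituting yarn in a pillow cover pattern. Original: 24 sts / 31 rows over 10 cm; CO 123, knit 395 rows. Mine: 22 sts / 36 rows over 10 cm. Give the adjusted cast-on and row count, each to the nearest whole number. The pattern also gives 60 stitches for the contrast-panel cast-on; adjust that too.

Cast on 113 stitches; work 459 rows; contrast-panel cast-on 55 stitches.

Stitches: 123 × 22/24 = 112.75 → 113.
Rows: 395 × 36/31 = 458.71 → 459.
contrast-panel cast-on: 60 × 22/24 = 55.00 → 55.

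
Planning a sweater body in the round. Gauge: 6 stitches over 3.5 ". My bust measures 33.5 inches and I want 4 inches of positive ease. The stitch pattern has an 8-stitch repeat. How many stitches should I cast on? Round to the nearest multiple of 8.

Finished = 33.5 + 4 = 37.5 inches.
6 / 3.5 = 1.714 sts/in.
37.5 × 1.714 = 64.29 sts.
Nearest multiple of 8: 64.

64 stitches.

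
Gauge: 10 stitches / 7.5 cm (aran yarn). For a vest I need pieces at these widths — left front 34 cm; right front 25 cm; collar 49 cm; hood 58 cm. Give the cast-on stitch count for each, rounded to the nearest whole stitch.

left front 45; right front 33; collar 65; hood 77.

Rate = 10/7.5 = 1.333 sts per cm.
left front: 34 × 1.333 = 45.33 → 45.
right front: 25 × 1.333 = 33.33 → 33.
collar: 49 × 1.333 = 65.33 → 65.
hood: 58 × 1.333 = 77.33 → 77.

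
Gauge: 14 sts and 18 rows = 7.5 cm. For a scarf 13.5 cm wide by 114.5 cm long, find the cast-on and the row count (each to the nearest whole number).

Stitch gauge = 14/7.5 = 1.867 sts/cm; 13.5 × 1.867 = 25.20 → 25 sts.
Row gauge = 18/7.5 = 2.4 rows/cm; 114.5 × 2.4 = 274.80 → 275 rows.

Cast on 25 stitches and work 275 rows.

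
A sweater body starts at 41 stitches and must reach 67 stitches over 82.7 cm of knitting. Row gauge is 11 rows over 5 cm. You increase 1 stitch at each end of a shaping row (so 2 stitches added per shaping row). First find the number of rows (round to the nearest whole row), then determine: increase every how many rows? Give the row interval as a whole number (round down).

Increase every 14th row.

Rows = 82.7 × 2.2 = 181.9 → 182 rows.
Stitches to add: 26 → 13 shaping rows (at 2 st each).
182 / 13 = 14.00 → every 14 rows.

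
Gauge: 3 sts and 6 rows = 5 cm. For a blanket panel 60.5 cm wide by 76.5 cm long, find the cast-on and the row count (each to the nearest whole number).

Cast on 36 stitches and work 92 rows.

Stitch gauge = 3/5 = 0.6 sts/cm; 60.5 × 0.6 = 36.30 → 36 sts.
Row gauge = 6/5 = 1.2 rows/cm; 76.5 × 1.2 = 91.80 → 92 rows.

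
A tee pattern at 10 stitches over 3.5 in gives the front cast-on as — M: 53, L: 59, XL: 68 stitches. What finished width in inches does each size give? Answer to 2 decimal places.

10/3.5 = 2.857 sts per in.
M: 53 / 2.857 = 18.550 → 18.55 in.
L: 59 / 2.857 = 20.650 → 20.65 in.
XL: 68 / 2.857 = 23.800 → 23.80 in.

M 18.55 inches; L 20.65 inches; XL 23.80 inches.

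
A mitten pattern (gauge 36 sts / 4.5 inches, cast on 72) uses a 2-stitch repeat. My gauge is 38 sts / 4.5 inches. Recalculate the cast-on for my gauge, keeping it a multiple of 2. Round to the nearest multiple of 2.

72 × 38 / 36 = 76.00.
Nearest multiple of 2: 76.

76 stitches.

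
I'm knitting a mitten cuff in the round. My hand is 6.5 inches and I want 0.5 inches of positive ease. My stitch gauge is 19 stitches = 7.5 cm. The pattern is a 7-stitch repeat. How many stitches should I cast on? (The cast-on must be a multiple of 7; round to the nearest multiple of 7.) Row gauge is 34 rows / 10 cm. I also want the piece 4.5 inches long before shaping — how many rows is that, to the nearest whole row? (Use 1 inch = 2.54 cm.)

Finished = 6.5 + 0.5 = 7 inches.
7 inches × 2.54 = 17.78 cm.
19/7.5 = 2.533 sts per cm; 17.78 × 2.533 = 45.04 sts.
Nearest multiple of 7 → 42.
4.5 inches = 11.43 cm; × 3.4 = 38.86 → 39 rows.

Cast on 42 stitches; work 39 rows.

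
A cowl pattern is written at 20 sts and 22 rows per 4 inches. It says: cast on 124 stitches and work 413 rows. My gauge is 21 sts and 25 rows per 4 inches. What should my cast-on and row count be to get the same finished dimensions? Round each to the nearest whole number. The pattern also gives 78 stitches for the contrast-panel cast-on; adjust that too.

Cast on 130 stitches; work 469 rows; contrast-panel cast-on 82 stitches.

Stitches: 124 × 21/20 = 130.20 → 130.
Rows: 413 × 25/22 = 469.32 → 469.
contrast-panel cast-on: 78 × 21/20 = 81.90 → 82.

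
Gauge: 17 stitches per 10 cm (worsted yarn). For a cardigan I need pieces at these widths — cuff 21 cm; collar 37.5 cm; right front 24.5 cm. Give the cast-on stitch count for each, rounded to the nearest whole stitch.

cuff 36; collar 64; right front 42.

Rate = 17/10 = 1.7 sts per cm.
cuff: 21 × 1.7 = 35.70 → 36.
collar: 37.5 × 1.7 = 63.75 → 64.
right front: 24.5 × 1.7 = 41.65 → 42.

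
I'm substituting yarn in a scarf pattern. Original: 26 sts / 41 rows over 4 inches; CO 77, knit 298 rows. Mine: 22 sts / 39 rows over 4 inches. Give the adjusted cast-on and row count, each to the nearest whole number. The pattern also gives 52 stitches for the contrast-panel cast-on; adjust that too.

Cast on 65 stitches; work 283 rows; contrast-panel cast-on 44 stitches.

Stitches: 77 × 22/26 = 65.15 → 65.
Rows: 298 × 39/41 = 283.46 → 283.
contrast-panel cast-on: 52 × 22/26 = 44.00 → 44.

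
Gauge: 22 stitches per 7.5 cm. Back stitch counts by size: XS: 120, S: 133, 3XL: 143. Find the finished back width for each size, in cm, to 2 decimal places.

XS 40.91 cm; S 45.34 cm; 3XL 48.75 cm.

22/7.5 = 2.933 sts per cm.
XS: 120 / 2.933 = 40.909 → 40.91 cm.
S: 133 / 2.933 = 45.341 → 45.34 cm.
3XL: 143 / 2.933 = 48.750 → 48.75 cm.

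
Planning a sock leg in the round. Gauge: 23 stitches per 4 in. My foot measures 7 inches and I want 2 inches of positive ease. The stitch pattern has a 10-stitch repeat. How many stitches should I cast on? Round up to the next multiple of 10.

Cast on 60 stitches.

Finished = 7 + 2 = 9 inches.
23 / 4 = 5.75 sts/in.
9 × 5.75 = 51.75 sts.
Next multiple of 10: 60.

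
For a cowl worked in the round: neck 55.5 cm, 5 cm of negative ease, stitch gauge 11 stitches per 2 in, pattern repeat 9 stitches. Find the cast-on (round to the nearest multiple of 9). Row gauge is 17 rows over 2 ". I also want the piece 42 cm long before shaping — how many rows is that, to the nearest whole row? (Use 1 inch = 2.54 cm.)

Finished = 55.5 − 5 = 50.5 cm.
50.5 cm × 1/2.54 = 19.88 inches.
11/2 = 5.5 sts per in; 19.88 × 5.5 = 109.35 sts.
Nearest multiple of 9 → 108.
42 cm = 16.54 inches; × 8.5 = 140.55 → 141 rows.

Cast on 108 stitches; work 141 rows.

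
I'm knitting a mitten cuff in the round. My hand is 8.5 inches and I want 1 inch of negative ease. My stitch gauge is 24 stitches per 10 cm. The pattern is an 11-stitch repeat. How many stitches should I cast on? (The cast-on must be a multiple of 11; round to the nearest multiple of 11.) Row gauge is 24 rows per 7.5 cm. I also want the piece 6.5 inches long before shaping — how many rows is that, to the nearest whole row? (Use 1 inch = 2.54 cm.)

Cast on 44 stitches; work 53 rows.

Finished = 8.5 − 1 = 7.5 inches.
7.5 inches × 2.54 = 19.05 cm.
24/10 = 2.4 sts per cm; 19.05 × 2.4 = 45.72 sts.
Nearest multiple of 11 → 44.
6.5 inches = 16.51 cm; × 3.2 = 52.83 → 53 rows.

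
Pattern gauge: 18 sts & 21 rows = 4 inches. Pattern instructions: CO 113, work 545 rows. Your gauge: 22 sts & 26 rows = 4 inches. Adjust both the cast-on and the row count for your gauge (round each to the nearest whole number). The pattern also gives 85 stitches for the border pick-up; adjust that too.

Stitches: 113 × 22/18 = 138.11 → 138.
Rows: 545 × 26/21 = 674.76 → 675.
border pick-up: 85 × 22/18 = 103.89 → 104.

Cast on 138 stitches; work 675 rows; border pick-up 104 stitches.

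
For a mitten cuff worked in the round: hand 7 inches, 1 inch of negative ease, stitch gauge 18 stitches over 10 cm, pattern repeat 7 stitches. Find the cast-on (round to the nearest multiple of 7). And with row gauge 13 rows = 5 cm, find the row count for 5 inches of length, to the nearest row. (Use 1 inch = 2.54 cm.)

Finished = 7 − 1 = 6 inches.
6 inches × 2.54 = 15.24 cm.
18/10 = 1.8 sts per cm; 15.24 × 1.8 = 27.43 sts.
Nearest multiple of 7 → 28.
5 inches = 12.70 cm; × 2.6 = 33.02 → 33 rows.

Cast on 28 stitches; work 33 rows.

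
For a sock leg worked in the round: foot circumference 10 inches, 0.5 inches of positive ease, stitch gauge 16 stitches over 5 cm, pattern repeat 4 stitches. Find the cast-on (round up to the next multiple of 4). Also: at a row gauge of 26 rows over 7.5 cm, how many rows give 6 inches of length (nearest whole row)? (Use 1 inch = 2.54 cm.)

Cast on 88 stitches; work 53 rows.

Finished = 10 + 0.5 = 10.5 inches.
10.5 inches × 2.54 = 26.67 cm.
16/5 = 3.2 sts per cm; 26.67 × 3.2 = 85.34 sts.
Next multiple of 4 → 88.
6 inches = 15.24 cm; × 3.467 = 52.83 → 53 rows.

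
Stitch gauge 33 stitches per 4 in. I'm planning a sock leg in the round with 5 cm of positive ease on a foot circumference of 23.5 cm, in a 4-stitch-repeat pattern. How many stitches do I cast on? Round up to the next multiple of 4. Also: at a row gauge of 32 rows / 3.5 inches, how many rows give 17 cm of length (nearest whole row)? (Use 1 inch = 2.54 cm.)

Cast on 96 stitches; work 61 rows.

Finished = 23.5 + 5 = 28.5 cm.
28.5 cm × 1/2.54 = 11.22 inches.
33/4 = 8.25 sts per in; 11.22 × 8.25 = 92.57 sts.
Next multiple of 4 → 96.
17 cm = 6.69 inches; × 9.143 = 61.19 → 61 rows.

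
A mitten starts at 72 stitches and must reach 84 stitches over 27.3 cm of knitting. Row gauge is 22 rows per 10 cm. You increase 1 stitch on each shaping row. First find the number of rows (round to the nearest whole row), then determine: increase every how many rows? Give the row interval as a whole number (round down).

Increase every 5th row.

Rows = 27.3 × 2.2 = 60.1 → 60 rows.
Stitches to add: 12 → 12 shaping rows (at 1 st each).
60 / 12 = 5.00 → every 5 rows.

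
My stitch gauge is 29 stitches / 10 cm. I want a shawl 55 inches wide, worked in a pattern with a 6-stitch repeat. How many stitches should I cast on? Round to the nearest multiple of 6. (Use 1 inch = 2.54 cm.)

Cast on 408 stitches.

55 in = 55 × 2.54 = 139.70 cm.
29 / 10 = 2.9 sts/cm.
139.70 × 2.9 = 405.13 sts.
→ 408.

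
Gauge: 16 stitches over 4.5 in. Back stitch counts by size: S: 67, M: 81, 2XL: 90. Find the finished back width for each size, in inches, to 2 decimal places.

16/4.5 = 3.556 sts per in.
S: 67 / 3.556 = 18.844 → 18.84 in.
M: 81 / 3.556 = 22.781 → 22.78 in.
2XL: 90 / 3.556 = 25.312 → 25.31 in.

S 18.84 inches; M 22.78 inches; 2XL 25.31 inches.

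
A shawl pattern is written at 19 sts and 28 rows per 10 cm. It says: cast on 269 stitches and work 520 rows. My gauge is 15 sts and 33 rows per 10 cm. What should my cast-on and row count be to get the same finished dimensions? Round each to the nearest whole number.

Cast on 212 stitches; work 613 rows.

Stitches: 269 × 15/19 = 212.37 → 212.
Rows: 520 × 33/28 = 612.86 → 613.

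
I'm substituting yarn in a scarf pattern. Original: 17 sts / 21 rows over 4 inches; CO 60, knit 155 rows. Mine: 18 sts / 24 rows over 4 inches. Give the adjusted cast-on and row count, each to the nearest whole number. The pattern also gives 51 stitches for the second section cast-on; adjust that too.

Stitches: 60 × 18/17 = 63.53 → 64.
Rows: 155 × 24/21 = 177.14 → 177.
second section cast-on: 51 × 18/17 = 54.00 → 54.

Cast on 64 stitches; work 177 rows; second section cast-on 54 stitches.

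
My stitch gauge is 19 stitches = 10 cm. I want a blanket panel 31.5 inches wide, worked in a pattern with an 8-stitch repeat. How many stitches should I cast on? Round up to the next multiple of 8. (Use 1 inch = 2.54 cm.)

31.5 in = 31.5 × 2.54 = 80.01 cm.
19 / 10 = 1.9 sts/cm.
80.01 × 1.9 = 152.02 sts.
→ 160.

Cast on 160 stitches.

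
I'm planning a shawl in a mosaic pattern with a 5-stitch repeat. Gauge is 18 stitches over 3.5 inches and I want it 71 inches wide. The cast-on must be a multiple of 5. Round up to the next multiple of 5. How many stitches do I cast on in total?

18 / 3.5 = 5.143 sts per inch.
71 × 5.143 = 365.14 sts.
Next multiple of 5: 370.

370 stitches.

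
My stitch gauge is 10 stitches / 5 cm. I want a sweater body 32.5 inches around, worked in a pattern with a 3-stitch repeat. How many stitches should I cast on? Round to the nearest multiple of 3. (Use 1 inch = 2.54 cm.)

32.5 in = 32.5 × 2.54 = 82.55 cm.
10 / 5 = 2 sts/cm.
82.55 × 2 = 165.10 sts.
→ 165.

Cast on 165 stitches.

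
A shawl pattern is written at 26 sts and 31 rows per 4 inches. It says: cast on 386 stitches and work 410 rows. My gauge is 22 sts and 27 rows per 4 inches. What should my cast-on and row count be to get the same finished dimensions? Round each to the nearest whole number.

Stitches: 386 × 22/26 = 326.62 → 327.
Rows: 410 × 27/31 = 357.10 → 357.

Cast on 327 stitches; work 357 rows.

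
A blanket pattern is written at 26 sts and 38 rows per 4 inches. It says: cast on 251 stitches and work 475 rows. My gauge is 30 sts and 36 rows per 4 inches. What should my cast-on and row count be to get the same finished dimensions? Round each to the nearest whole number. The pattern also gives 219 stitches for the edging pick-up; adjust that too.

Cast on 290 stitches; work 450 rows; edging pick-up 253 stitches.

Stitches: 251 × 30/26 = 289.62 → 290.
Rows: 475 × 36/38 = 450.00 → 450.
edging pick-up: 219 × 30/26 = 252.69 → 253.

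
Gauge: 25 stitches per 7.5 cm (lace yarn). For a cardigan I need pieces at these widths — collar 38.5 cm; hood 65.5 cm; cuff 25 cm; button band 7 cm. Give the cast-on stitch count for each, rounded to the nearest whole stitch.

Rate = 25/7.5 = 3.333 sts per cm.
collar: 38.5 × 3.333 = 128.33 → 128.
hood: 65.5 × 3.333 = 218.33 → 218.
cuff: 25 × 3.333 = 83.33 → 83.
button band: 7 × 3.333 = 23.33 → 23.

collar 128; hood 218; cuff 83; button band 23.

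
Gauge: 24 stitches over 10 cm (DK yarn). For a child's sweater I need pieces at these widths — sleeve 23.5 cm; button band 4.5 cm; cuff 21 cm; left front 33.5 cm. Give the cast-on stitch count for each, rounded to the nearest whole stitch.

Rate = 24/10 = 2.4 sts per cm.
sleeve: 23.5 × 2.4 = 56.40 → 56.
button band: 4.5 × 2.4 = 10.80 → 11.
cuff: 21 × 2.4 = 50.40 → 50.
left front: 33.5 × 2.4 = 80.40 → 80.

sleeve 56; button band 11; cuff 50; left front 80.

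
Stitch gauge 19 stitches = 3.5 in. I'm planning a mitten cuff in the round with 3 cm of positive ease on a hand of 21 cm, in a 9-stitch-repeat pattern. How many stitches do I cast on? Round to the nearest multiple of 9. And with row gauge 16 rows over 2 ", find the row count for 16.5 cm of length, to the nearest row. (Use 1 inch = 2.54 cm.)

Finished = 21 + 3 = 24 cm.
24 cm × 1/2.54 = 9.45 inches.
19/3.5 = 5.429 sts per in; 9.45 × 5.429 = 51.29 sts.
Nearest multiple of 9 → 54.
16.5 cm = 6.50 inches; × 8 = 51.97 → 52 rows.

Cast on 54 stitches; work 52 rows.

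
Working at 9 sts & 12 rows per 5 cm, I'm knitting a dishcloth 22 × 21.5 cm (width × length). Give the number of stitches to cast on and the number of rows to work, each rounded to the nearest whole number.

Stitch gauge = 9/5 = 1.8 sts/cm; 22 × 1.8 = 39.60 → 40 sts.
Row gauge = 12/5 = 2.4 rows/cm; 21.5 × 2.4 = 51.60 → 52 rows.

Cast on 40 stitches and work 52 rows.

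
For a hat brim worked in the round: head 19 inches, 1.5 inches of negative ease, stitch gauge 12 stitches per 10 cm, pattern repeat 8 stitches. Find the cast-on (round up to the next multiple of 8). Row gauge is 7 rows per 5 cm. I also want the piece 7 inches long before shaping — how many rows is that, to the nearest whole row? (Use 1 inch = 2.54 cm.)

Cast on 56 stitches; work 25 rows.

Finished = 19 − 1.5 = 17.5 inches.
17.5 inches × 2.54 = 44.45 cm.
12/10 = 1.2 sts per cm; 44.45 × 1.2 = 53.34 sts.
Next multiple of 8 → 56.
7 inches = 17.78 cm; × 1.4 = 24.89 → 25 rows.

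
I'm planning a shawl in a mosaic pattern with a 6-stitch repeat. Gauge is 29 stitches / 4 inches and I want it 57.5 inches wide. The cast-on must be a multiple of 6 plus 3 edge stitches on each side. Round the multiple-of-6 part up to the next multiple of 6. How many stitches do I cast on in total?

Cast on 420 stitches.

29 / 4 = 7.25 sts per inch.
57.5 × 7.25 = 416.88 sts.
Less 6 edge sts → 410.88 for the repeat.
Next multiple of 6: 414.
Add back 6 edge sts → 420.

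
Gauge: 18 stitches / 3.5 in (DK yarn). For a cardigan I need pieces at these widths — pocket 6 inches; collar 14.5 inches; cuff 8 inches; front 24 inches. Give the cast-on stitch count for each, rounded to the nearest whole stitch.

Rate = 18/3.5 = 5.143 sts per in.
pocket: 6 × 5.143 = 30.86 → 31.
collar: 14.5 × 5.143 = 74.57 → 75.
cuff: 8 × 5.143 = 41.14 → 41.
front: 24 × 5.143 = 123.43 → 123.

pocket 31; collar 75; cuff 41; front 123.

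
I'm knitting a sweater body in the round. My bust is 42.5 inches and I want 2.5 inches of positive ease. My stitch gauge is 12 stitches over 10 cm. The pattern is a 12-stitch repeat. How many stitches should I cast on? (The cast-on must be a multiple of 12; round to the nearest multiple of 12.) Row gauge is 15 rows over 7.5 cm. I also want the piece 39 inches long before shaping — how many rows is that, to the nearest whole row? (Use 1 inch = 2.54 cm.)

Finished = 42.5 + 2.5 = 45 inches.
45 inches × 2.54 = 114.30 cm.
12/10 = 1.2 sts per cm; 114.30 × 1.2 = 137.16 sts.
Nearest multiple of 12 → 132.
39 inches = 99.06 cm; × 2 = 198.12 → 198 rows.

Cast on 132 stitches; work 198 rows.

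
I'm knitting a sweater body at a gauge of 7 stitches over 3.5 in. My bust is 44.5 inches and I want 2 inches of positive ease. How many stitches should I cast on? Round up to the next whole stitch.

Finished = 44.5 + 2 = 46.5 in.
7 / 3.5 = 2 sts per inch.
46.50 × 2 = 93.00 sts.

Cast on 93 stitches.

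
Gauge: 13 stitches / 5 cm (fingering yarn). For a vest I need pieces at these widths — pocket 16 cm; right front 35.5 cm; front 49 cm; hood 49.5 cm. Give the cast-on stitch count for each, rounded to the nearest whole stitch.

Rate = 13/5 = 2.6 sts per cm.
pocket: 16 × 2.6 = 41.60 → 42.
right front: 35.5 × 2.6 = 92.30 → 92.
front: 49 × 2.6 = 127.40 → 127.
hood: 49.5 × 2.6 = 128.70 → 129.

pocket 42; right front 92; front 127; hood 129.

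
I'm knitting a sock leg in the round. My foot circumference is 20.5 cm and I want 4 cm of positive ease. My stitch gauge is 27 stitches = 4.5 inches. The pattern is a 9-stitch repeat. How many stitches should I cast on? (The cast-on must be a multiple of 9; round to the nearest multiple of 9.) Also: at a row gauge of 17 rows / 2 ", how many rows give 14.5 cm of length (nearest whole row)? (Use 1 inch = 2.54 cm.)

Cast on 54 stitches; work 49 rows.

Finished = 20.5 + 4 = 24.5 cm.
24.5 cm × 1/2.54 = 9.65 inches.
27/4.5 = 6 sts per in; 9.65 × 6 = 57.87 sts.
Nearest multiple of 9 → 54.
14.5 cm = 5.71 inches; × 8.5 = 48.52 → 49 rows.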